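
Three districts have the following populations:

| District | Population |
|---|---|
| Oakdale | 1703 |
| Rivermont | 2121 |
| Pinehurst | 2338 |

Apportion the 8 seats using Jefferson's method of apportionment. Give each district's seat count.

Standard divisor 6162/8 ≈ 770.25; standard quotas: Oakdale 2.211, Rivermont 2.754, Pinehurst 3.035.
Rounding down gives 2, 2, 3 = 7 seats, so the divisor must be adjusted.
With modified divisor 600: modified quotas Oakdale 2.838, Rivermont 3.535, Pinehurst 3.897.
Rounding down: Oakdale 2, Rivermont 3, Pinehurst 3 (total 8).

Oakdale 2; Rivermont 3; Pinehurst 3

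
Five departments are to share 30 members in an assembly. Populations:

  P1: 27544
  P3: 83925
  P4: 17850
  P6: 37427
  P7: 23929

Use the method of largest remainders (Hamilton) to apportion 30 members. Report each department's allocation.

P1=4; P3=13; P4=3; P6=6; P7=4

The standard divisor is 190675/30 ≈ 6355.833.
Standard quotas: P1 4.3337, P3 13.2044, P4 2.8084, P6 5.8886, P7 3.7649.
Lower quotas: P1 4, P3 13, P4 2, P6 5, P7 3 (sum 27, leaving 3 seats).
Remainders in descending order: P6 0.8886, P4 0.8084, P7 0.7649, P1 0.3337, P3 0.2044.
Largest remainders: P6, P4, P7 receive the extra seats.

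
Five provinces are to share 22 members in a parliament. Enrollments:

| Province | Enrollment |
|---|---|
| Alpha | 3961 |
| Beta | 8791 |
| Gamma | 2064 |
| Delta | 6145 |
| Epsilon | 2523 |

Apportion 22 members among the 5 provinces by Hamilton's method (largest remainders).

Alpha=4; Beta=8; Gamma=2; Delta=6; Epsilon=2

Standard divisor: 23484 ÷ 22 ≈ 1067.455.
Standard quotas: Alpha 3.7107, Beta 8.2355, Gamma 1.9336, Delta 5.7567, Epsilon 2.3636.
Lower quotas: Alpha 3, Beta 8, Gamma 1, Delta 5, Epsilon 2 (sum 19, leaving 3 seats).
Remainders in descending order: Gamma 0.9336, Delta 0.7567, Alpha 0.7107, Epsilon 0.3636, Beta 0.2355.
Largest remainders: Gamma, Delta, Alpha receive the extra seats.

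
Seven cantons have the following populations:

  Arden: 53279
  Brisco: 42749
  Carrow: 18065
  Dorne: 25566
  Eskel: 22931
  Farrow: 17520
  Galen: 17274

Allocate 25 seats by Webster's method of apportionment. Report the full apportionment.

Arden: 7, Brisco: 6, Carrow: 2, Dorne: 3, Eskel: 3, Farrow: 2, Galen: 2

Standard divisor 197384/25 ≈ 7895.36; standard quotas: Arden 6.748, Brisco 5.414, Carrow 2.288, Dorne 3.238, Eskel 2.904, Farrow 2.219, Galen 2.188.
Rounding to the nearest integer gives 7, 5, 2, 3, 3, 2, 2 = 24 seats, so the divisor must be adjusted.
With modified divisor 7500: modified quotas Arden 7.104, Brisco 5.700, Carrow 2.409, Dorne 3.409, Eskel 3.057, Farrow 2.336, Galen 2.303.
Rounding to the nearest integer: Arden 7, Brisco 6, Carrow 2, Dorne 3, Eskel 3, Farrow 2, Galen 2 (total 25).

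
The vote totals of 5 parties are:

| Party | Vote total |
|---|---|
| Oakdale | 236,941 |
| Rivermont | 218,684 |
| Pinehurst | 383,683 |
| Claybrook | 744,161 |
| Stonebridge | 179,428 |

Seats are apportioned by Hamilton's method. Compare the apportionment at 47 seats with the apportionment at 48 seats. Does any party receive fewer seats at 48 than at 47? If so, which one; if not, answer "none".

At 47 seats: Oakdale 6, Rivermont 6, Pinehurst 10, Claybrook 20, Stonebridge 5.
At 48 seats: Oakdale 7, Rivermont 6, Pinehurst 10, Claybrook 20, Stonebridge 5.
No party's allocation decreased.

none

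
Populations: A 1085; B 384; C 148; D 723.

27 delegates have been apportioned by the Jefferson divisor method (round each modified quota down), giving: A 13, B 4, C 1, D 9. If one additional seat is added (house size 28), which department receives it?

Priority for the next seat is population ÷ (current seats + 1).
Priorities: A 77.500, B 76.800, C 74.000, D 72.300.
Highest priority: A.

A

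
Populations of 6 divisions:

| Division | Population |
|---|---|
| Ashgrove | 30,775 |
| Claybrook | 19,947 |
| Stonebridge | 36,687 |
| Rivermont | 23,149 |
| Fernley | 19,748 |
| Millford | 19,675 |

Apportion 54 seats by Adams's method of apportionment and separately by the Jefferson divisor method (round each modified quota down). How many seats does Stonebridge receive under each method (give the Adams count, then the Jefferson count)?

Adams: Ashgrove 11, Claybrook 7, Stonebridge 13, Rivermont 9, Fernley 7, Millford 7.
Jefferson: Ashgrove 11, Claybrook 7, Stonebridge 14, Rivermont 8, Fernley 7, Millford 7.
Stonebridge gets 13 under Adams and 14 under Jefferson.

13 and 14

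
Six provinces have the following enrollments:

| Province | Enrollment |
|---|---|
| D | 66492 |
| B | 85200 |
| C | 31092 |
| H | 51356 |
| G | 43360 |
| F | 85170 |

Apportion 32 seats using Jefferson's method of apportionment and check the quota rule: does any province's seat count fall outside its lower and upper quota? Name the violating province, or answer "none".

none

Standard quotas: D 5.867, B 7.518, C 2.743, H 4.531, G 3.826, F 7.515.
Jefferson allocation: D 6, B 8, C 2, H 4, G 4, F 8.
Every allocation lies between the lower and upper quota.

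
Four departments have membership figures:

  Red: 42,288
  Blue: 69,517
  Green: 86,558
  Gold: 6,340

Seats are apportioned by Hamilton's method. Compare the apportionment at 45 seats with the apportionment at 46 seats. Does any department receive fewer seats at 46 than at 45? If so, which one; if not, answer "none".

Gold

At 45 seats: Red 9, Blue 15, Green 19, Gold 2.
At 46 seats: Red 10, Blue 16, Green 19, Gold 1.
Gold drops from 2 to 1.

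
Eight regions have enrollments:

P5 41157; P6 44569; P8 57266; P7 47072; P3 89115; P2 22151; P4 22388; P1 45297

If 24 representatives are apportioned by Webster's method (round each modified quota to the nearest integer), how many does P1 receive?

3

Standard divisor 369015/24 ≈ 15375.625; standard quotas: P5 2.677, P6 2.899, P8 3.724, P7 3.061, P3 5.796, P2 1.441, P4 1.456, P1 2.946.
Rounding to the nearest integer gives P5 3, P6 3, P8 4, P7 3, P3 6, P2 1, P4 1, P1 3 — total 24, matching the house size, so no adjustment is needed.
P1 receives 3.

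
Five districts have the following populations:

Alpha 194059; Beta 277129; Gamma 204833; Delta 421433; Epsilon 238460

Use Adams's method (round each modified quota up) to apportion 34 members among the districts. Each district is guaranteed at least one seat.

Alpha 5, Beta 7, Gamma 5, Delta 11, Epsilon 6

Standard divisor 1335914/34 ≈ 39291.588; standard quotas: Alpha 4.939, Beta 7.053, Gamma 5.213, Delta 10.726, Epsilon 6.069.
Rounding up gives 5, 8, 6, 11, 7 = 37 seats, so the divisor must be adjusted.
With modified divisor 41600: modified quotas Alpha 4.665, Beta 6.662, Gamma 4.924, Delta 10.131, Epsilon 5.732.
Rounding up: Alpha 5, Beta 7, Gamma 5, Delta 11, Epsilon 6 (total 34).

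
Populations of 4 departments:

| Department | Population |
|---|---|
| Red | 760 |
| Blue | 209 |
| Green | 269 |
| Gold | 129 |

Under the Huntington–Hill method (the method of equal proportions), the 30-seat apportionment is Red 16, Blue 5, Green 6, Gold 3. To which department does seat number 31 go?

Priority for the next seat is population ÷ (√(s·(s+1))).
Priorities: Red 46.082, Blue 38.158, Green 41.508, Gold 37.239.
Highest priority: Red.

Red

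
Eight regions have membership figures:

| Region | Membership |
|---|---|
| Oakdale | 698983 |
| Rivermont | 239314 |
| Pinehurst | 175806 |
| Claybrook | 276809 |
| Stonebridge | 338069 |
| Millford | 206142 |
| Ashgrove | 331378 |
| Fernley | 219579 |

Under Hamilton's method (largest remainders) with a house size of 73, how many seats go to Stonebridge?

Total 2486080; standard divisor 2486080/73 ≈ 34055.89.
Standard quotas: Oakdale 20.5246, Rivermont 7.0271, Pinehurst 5.1623, Claybrook 8.1281, Stonebridge 9.9269, Millford 6.0530, Ashgrove 9.7304, Fernley 6.4476.
Lower quotas: Oakdale 20, Rivermont 7, Pinehurst 5, Claybrook 8, Stonebridge 9, Millford 6, Ashgrove 9, Fernley 6 (sum 70, leaving 3 seats).
Remainders in descending order: Stonebridge 0.9269, Ashgrove 0.7304, Oakdale 0.5246, Fernley 0.4476, Pinehurst 0.1623, Claybrook 0.1281, Millford 0.0530, Rivermont 0.0271.
The surplus seats go to Stonebridge, Ashgrove, Oakdale.
Stonebridge receives 10.

10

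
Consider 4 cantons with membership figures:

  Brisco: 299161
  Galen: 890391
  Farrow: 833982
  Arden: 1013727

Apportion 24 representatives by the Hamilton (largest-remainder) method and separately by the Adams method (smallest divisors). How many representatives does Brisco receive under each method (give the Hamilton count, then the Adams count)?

Hamilton: Brisco 2, Galen 7, Farrow 7, Arden 8.
Adams: Brisco 3, Galen 7, Farrow 6, Arden 8.
Brisco gets 2 under Hamilton and 3 under Adams.

2 and 3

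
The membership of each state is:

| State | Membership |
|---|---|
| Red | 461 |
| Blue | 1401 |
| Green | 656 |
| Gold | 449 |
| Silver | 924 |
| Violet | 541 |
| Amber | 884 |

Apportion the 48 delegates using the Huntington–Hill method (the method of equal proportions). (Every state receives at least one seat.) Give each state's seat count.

With divisor 111: modified quotas Red 4.153, Blue 12.622, Green 5.910, Gold 4.045, Silver 8.324, Violet 4.874, Amber 7.964.
Geometric-mean thresholds: Red √(4·5)=4.472, Blue √(12·13)=12.490, Green √(5·6)=5.477, Gold √(4·5)=4.472, Silver √(8·9)=8.485, Violet √(4·5)=4.472, Amber √(7·8)=7.483.
Each quota rounded against its threshold gives Red 4, Blue 13, Green 6, Gold 4, Silver 8, Violet 5, Amber 8 (total 48).

Red: 4, Blue: 13, Green: 6, Gold: 4, Silver: 8, Violet: 5, Amber: 8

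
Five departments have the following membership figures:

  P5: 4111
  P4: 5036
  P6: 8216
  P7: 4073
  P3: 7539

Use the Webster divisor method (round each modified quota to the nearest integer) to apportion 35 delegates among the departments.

P5=5, P4=6, P6=10, P7=5, P3=9

Standard divisor 28975/35 ≈ 827.857; standard quotas: P5 4.966, P4 6.083, P6 9.924, P7 4.920, P3 9.107.
Rounding to the nearest integer gives P5 5, P4 6, P6 10, P7 5, P3 9 — total 35, matching the house size, so no adjustment is needed.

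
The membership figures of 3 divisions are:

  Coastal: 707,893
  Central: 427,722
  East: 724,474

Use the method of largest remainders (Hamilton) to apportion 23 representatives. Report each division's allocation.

Coastal=9, Central=5, East=9

Total 1860089; standard divisor 1860089/23 ≈ 80873.435.
Standard quotas: Coastal 8.7531, Central 5.2888, East 8.9581.
Lower quotas: Coastal 8, Central 5, East 8 (sum 21, leaving 2 seats).
Remainders in descending order: East 0.9581, Coastal 0.7531, Central 0.2888.
Largest remainders: East, Coastal receive the extra seats.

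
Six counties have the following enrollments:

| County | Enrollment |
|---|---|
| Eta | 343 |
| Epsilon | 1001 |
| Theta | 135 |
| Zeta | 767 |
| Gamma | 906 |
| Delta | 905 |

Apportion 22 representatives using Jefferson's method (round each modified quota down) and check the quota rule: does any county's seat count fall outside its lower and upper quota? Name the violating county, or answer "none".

none

Standard quotas: Eta 1.860, Epsilon 5.428, Theta 0.732, Zeta 4.159, Gamma 4.913, Delta 4.908.
Jefferson allocation: Eta 2, Epsilon 6, Theta 0, Zeta 4, Gamma 5, Delta 5.
Every allocation lies between the lower and upper quota.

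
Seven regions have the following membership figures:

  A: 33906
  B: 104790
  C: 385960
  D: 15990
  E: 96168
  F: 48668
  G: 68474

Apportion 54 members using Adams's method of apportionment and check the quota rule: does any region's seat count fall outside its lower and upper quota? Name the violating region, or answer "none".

C

Standard quotas: A 2.428, B 7.505, C 27.643, D 1.145, E 6.888, F 3.486, G 4.904.
Adams allocation: A 3, B 7, C 26, D 2, E 7, F 4, G 5.
C has quota 27.643 (lower 27, upper 28) but receives 26 — outside the quota interval.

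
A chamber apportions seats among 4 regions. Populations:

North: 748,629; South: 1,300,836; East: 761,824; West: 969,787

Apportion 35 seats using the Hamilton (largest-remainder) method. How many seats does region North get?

Standard divisor: 3781076 ÷ 35 ≈ 108030.743.
Standard quotas: North 6.9298, South 12.0414, East 7.0519, West 8.9770.
Lower quotas: North 6, South 12, East 7, West 8 (sum 33, leaving 2 seats).
Remainders in descending order: West 0.9770, North 0.9298, East 0.0519, South 0.0414.
The surplus seats go to West, North.
North receives 7.

7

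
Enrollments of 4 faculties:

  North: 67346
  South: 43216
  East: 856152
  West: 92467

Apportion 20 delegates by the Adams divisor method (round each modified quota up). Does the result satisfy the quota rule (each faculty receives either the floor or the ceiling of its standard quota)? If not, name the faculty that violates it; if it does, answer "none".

Standard quotas: North 1.272, South 0.816, East 16.166, West 1.746.
Adams allocation: North 2, South 1, East 15, West 2.
East has quota 16.166 (lower 16, upper 17) but receives 15 — outside the quota interval.

East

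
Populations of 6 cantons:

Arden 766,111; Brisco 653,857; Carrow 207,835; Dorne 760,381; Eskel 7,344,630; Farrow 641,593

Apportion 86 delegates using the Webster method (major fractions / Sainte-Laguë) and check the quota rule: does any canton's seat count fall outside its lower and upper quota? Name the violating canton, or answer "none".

Eskel

Standard quotas: Arden 6.351, Brisco 5.420, Carrow 1.723, Dorne 6.303, Eskel 60.884, Farrow 5.319.
Webster allocation: Arden 6, Brisco 5, Carrow 2, Dorne 6, Eskel 62, Farrow 5.
Eskel has quota 60.884 (lower 60, upper 61) but receives 62 — outside the quota interval.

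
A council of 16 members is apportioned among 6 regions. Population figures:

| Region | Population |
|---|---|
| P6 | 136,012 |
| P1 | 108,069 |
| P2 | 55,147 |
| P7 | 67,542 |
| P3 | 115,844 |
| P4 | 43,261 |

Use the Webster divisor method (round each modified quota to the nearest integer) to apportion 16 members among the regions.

Standard divisor 525875/16 ≈ 32867.188; standard quotas: P6 4.138, P1 3.288, P2 1.678, P7 2.055, P3 3.525, P4 1.316.
Rounding to the nearest integer gives P6 4, P1 3, P2 2, P7 2, P3 4, P4 1 — total 16, matching the house size, so no adjustment is needed.

P6=4; P1=3; P2=2; P7=2; P3=4; P4=1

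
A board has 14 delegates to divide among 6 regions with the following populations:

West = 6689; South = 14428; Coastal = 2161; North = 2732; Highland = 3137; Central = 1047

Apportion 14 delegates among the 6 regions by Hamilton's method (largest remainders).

West=3, South=7, Coastal=1, North=1, Highland=1, Central=1

Standard divisor: 30194 ÷ 14 ≈ 2156.714.
Standard quotas: West 3.1015, South 6.6898, Coastal 1.0020, North 1.2667, Highland 1.4545, Central 0.4855.
Lower quotas: West 3, South 6, Coastal 1, North 1, Highland 1, Central 0 (sum 12, leaving 2 seats).
Remainders in descending order: South 0.6898, Central 0.4855, Highland 0.4545, North 0.2667, West 0.1015, Coastal 0.0020.
The surplus seats go to South, Central.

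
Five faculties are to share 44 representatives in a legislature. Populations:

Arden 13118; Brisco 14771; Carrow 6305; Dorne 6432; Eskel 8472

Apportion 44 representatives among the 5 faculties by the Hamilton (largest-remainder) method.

Arden=12; Brisco=13; Carrow=6; Dorne=6; Eskel=7

The standard divisor is 49098/44 ≈ 1115.864.
Standard quotas: Arden 11.7559, Brisco 13.2373, Carrow 5.6503, Dorne 5.7641, Eskel 7.5923.
Lower quotas: Arden 11, Brisco 13, Carrow 5, Dorne 5, Eskel 7 (sum 41, leaving 3 seats).
Remainders in descending order: Dorne 0.7641, Arden 0.7559, Carrow 0.6503, Eskel 0.5923, Brisco 0.2373.
The surplus seats go to Dorne, Arden, Carrow.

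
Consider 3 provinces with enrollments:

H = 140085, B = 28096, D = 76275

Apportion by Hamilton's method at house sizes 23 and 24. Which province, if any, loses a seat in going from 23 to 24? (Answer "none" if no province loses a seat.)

none

At 23 seats: H 13, B 3, D 7.
At 24 seats: H 14, B 3, D 7.
No province's allocation decreased.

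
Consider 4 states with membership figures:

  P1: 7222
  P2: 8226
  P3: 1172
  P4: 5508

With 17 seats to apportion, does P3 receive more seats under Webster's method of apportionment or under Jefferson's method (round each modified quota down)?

Webster

Webster: P1 6, P2 6, P3 1, P4 4.
Jefferson: P1 6, P2 7, P3 0, P4 4.
P3 gets 1 under Webster and 0 under Jefferson.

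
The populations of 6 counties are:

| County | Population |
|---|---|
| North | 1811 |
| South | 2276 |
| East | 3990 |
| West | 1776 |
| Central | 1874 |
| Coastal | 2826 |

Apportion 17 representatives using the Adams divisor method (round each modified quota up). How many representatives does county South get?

3

Standard divisor 14553/17 ≈ 856.059; standard quotas: North 2.116, South 2.659, East 4.661, West 2.075, Central 2.189, Coastal 3.301.
Rounding up gives 3, 3, 5, 3, 3, 4 = 21 seats, so the divisor must be adjusted.
With modified divisor 970: modified quotas North 1.867, South 2.346, East 4.113, West 1.831, Central 1.932, Coastal 2.913.
Rounding up: North 2, South 3, East 5, West 2, Central 2, Coastal 3 (total 17).
South receives 3.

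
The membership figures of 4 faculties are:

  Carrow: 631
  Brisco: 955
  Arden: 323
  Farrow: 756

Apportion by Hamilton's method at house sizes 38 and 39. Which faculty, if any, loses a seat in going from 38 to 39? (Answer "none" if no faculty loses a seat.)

none

At 38 seats: Carrow 9, Brisco 14, Arden 4, Farrow 11.
At 39 seats: Carrow 9, Brisco 14, Arden 5, Farrow 11.
No faculty's allocation decreased.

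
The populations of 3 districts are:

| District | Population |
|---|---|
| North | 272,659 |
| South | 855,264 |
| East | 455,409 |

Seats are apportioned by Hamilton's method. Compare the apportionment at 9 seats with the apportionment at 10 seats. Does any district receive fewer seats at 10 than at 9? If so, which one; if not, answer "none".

At 9 seats: North 1, South 5, East 3.
At 10 seats: North 2, South 5, East 3.
No district's allocation decreased.

none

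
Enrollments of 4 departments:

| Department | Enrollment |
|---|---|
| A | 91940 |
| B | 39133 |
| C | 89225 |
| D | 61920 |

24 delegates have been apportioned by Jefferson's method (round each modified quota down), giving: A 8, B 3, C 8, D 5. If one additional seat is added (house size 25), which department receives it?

D

Priority for the next seat is population ÷ (current seats + 1).
Priorities: A 10215.556, B 9783.250, C 9913.889, D 10320.000.
Highest priority: D.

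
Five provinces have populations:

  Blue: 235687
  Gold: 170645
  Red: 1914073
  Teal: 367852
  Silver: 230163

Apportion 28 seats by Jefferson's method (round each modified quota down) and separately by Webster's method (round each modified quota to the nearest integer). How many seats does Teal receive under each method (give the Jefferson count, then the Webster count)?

Jefferson: Blue 2, Gold 1, Red 20, Teal 3, Silver 2.
Webster: Blue 2, Gold 2, Red 18, Teal 4, Silver 2.
Teal gets 3 under Jefferson and 4 under Webster.

3 and 4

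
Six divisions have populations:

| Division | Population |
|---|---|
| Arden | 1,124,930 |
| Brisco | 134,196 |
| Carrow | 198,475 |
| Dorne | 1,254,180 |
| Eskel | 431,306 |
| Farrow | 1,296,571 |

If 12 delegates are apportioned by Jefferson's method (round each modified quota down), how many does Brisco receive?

Standard divisor 4439658/12 ≈ 369971.5; standard quotas: Arden 3.041, Brisco 0.363, Carrow 0.536, Dorne 3.390, Eskel 1.166, Farrow 3.505.
Rounding down gives 3, 0, 0, 3, 1, 3 = 10 seats, so the divisor must be adjusted.
With modified divisor 297400: modified quotas Arden 3.783, Brisco 0.451, Carrow 0.667, Dorne 4.217, Eskel 1.450, Farrow 4.360.
Rounding down: Arden 3, Brisco 0, Carrow 0, Dorne 4, Eskel 1, Farrow 4 (total 12).
Brisco receives 0.

0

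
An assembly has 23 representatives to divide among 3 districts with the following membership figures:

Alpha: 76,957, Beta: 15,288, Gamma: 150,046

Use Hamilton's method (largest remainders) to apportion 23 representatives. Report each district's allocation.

Total 242291; standard divisor 242291/23 ≈ 10534.391.
Standard quotas: Alpha 7.3053, Beta 1.4512, Gamma 14.2434.
Lower quotas: Alpha 7, Beta 1, Gamma 14 (sum 22, leaving 1 seat).
Remainders in descending order: Beta 0.4512, Alpha 0.3053, Gamma 0.2434.
The surplus seat goes to Beta.

Alpha 7, Beta 2, Gamma 14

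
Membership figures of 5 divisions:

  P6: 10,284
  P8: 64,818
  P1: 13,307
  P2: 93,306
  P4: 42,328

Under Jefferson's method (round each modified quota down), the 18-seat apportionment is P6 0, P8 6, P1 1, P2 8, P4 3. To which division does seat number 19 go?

Priority for the next seat is population ÷ (current seats + 1).
Priorities: P6 10284.000, P8 9259.714, P1 6653.500, P2 10367.333, P4 10582.000.
Highest priority: P4.

P4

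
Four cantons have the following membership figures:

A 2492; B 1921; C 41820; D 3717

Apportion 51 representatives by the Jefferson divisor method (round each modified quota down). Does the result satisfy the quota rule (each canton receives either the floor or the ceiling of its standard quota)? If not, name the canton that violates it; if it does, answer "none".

Standard quotas: A 2.544, B 1.961, C 42.699, D 3.795.
Jefferson allocation: A 2, B 2, C 44, D 3.
C has quota 42.699 (lower 42, upper 43) but receives 44 — outside the quota interval.

C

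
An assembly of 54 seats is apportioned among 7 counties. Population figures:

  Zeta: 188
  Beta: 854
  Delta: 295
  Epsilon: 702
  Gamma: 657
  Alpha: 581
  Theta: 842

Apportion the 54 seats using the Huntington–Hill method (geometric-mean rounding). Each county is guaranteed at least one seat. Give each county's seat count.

Zeta 2, Beta 11, Delta 4, Epsilon 9, Gamma 9, Alpha 8, Theta 11

With divisor 77: modified quotas Zeta 2.442, Beta 11.091, Delta 3.831, Epsilon 9.117, Gamma 8.532, Alpha 7.545, Theta 10.935.
Geometric-mean thresholds: Zeta √(2·3)=2.449, Beta √(11·12)=11.489, Delta √(3·4)=3.464, Epsilon √(9·10)=9.487, Gamma √(8·9)=8.485, Alpha √(7·8)=7.483, Theta √(10·11)=10.488.
Each quota rounded against its threshold gives Zeta 2, Beta 11, Delta 4, Epsilon 9, Gamma 9, Alpha 8, Theta 11 (total 54).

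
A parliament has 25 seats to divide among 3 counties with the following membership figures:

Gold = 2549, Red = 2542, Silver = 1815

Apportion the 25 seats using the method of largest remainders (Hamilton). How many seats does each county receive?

Total 6906; standard divisor 6906/25 ≈ 276.24.
Standard quotas: Gold 9.227, Red 9.202, Silver 6.570.
Lower quotas: Gold 9, Red 9, Silver 6 (sum 24, leaving 1 seat).
Remainders in descending order: Silver 0.570, Gold 0.227, Red 0.202.
Largest remainder: Silver receives the extra seat.

Gold: 9, Red: 9, Silver: 7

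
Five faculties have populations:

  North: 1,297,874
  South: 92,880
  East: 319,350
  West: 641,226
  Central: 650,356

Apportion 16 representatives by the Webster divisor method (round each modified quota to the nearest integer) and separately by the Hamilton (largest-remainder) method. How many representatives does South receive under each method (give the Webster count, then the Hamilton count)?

Webster: North 7, South 0, East 2, West 3, Central 4.
Hamilton: North 7, South 1, East 2, West 3, Central 3.
South gets 0 under Webster and 1 under Hamilton.

0 and 1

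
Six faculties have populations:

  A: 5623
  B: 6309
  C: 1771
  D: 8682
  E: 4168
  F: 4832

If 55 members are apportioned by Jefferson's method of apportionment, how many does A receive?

10

Standard divisor 31385/55 ≈ 570.636; standard quotas: A 9.854, B 11.056, C 3.104, D 15.215, E 7.304, F 8.468.
Rounding down gives 9, 11, 3, 15, 7, 8 = 53 seats, so the divisor must be adjusted.
With modified divisor 540: modified quotas A 10.413, B 11.683, C 3.280, D 16.078, E 7.719, F 8.948.
Rounding down: A 10, B 11, C 3, D 16, E 7, F 8 (total 55).
A receives 10.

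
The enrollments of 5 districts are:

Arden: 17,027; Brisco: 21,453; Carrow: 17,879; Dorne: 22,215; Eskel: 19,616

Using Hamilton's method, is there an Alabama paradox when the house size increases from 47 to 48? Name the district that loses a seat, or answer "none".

none

At 47 seats: Arden 8, Brisco 10, Carrow 9, Dorne 11, Eskel 9.
At 48 seats: Arden 8, Brisco 10, Carrow 9, Dorne 11, Eskel 10.
No district's allocation decreased.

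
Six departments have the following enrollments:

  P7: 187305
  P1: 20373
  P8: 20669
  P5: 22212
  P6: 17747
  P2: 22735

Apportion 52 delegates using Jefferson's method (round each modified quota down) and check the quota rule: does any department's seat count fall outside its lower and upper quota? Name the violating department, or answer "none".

Standard quotas: P7 33.466, P1 3.640, P8 3.693, P5 3.969, P6 3.171, P2 4.062.
Jefferson allocation: P7 35, P1 3, P8 3, P5 4, P6 3, P2 4.
P7 has quota 33.466 (lower 33, upper 34) but receives 35 — outside the quota interval.

P7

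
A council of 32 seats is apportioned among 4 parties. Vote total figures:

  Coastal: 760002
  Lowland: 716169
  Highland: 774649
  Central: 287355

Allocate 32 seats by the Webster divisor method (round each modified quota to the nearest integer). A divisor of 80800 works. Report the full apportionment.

With modified divisor 80800: modified quotas Coastal 9.406, Lowland 8.863, Highland 9.587, Central 3.556.
Rounding to the nearest integer: Coastal 9, Lowland 9, Highland 10, Central 4 (total 32).

Coastal 9, Lowland 9, Highland 10, Central 4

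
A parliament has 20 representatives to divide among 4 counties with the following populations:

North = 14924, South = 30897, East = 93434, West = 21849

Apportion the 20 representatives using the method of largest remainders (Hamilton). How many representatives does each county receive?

North 2, South 4, East 11, West 3

The standard divisor is 161104/20 ≈ 8055.2.
Standard quotas: North 1.8527, South 3.8357, East 11.5992, West 2.7124.
Lower quotas: North 1, South 3, East 11, West 2 (sum 17, leaving 3 seats).
Remainders in descending order: North 0.8527, South 0.8357, West 0.7124, East 0.5992.
The surplus seats go to North, South, West.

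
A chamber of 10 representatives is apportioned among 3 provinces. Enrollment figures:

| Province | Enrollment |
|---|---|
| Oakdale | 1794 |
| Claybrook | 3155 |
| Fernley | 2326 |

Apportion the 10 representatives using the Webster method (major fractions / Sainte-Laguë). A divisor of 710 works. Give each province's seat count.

With modified divisor 710: modified quotas Oakdale 2.527, Claybrook 4.444, Fernley 3.276.
Rounding to the nearest integer: Oakdale 3, Claybrook 4, Fernley 3 (total 10).

Oakdale: 3, Claybrook: 4, Fernley: 3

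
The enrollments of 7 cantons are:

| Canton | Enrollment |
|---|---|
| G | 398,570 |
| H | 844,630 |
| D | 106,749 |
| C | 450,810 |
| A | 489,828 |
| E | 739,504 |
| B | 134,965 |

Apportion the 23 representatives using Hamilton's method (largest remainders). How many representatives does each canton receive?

G: 3; H: 6; D: 1; C: 3; A: 4; E: 5; B: 1

Total 3165056; standard divisor 3165056/23 ≈ 137611.13.
Standard quotas: G 2.8964, H 6.1378, D 0.7757, C 3.2760, A 3.5595, E 5.3739, B 0.9808.
Lower quotas: G 2, H 6, D 0, C 3, A 3, E 5, B 0 (sum 19, leaving 4 seats).
Remainders in descending order: B 0.9808, G 0.8964, D 0.7757, A 0.5595, E 0.3739, C 0.2760, H 0.1378.
The surplus seats go to B, G, D, A.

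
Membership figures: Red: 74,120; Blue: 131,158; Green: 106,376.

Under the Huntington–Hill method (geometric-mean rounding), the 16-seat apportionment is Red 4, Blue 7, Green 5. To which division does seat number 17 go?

Priority for the next seat is population ÷ (√(s·(s+1))).
Priorities: Red 16573.736, Blue 17526.725, Green 19421.512.
Highest priority: Green.

Green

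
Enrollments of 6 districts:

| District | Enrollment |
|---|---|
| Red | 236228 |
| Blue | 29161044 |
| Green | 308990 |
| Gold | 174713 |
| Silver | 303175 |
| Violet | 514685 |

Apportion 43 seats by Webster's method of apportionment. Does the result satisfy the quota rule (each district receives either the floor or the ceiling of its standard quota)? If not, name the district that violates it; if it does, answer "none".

Standard quotas: Red 0.331, Blue 40.846, Green 0.433, Gold 0.245, Silver 0.425, Violet 0.721.
Webster allocation: Red 0, Blue 42, Green 0, Gold 0, Silver 0, Violet 1.
Blue has quota 40.846 (lower 40, upper 41) but receives 42 — outside the quota interval.

Blue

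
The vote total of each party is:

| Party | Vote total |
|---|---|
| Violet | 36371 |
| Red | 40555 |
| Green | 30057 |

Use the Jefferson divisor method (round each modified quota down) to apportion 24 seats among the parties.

Standard divisor 106983/24 ≈ 4457.625; standard quotas: Violet 8.159, Red 9.098, Green 6.743.
Rounding down gives 8, 9, 6 = 23 seats, so the divisor must be adjusted.
With modified divisor 4200: modified quotas Violet 8.660, Red 9.656, Green 7.156.
Rounding down: Violet 8, Red 9, Green 7 (total 24).

Violet=8, Red=9, Green=7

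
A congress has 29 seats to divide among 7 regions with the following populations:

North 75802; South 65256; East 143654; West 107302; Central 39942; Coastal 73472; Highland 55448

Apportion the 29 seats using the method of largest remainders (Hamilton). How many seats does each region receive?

The standard divisor is 560876/29 ≈ 19340.552.
Standard quotas: North 3.9193, South 3.3741, East 7.4276, West 5.5480, Central 2.0652, Coastal 3.7989, Highland 2.8669.
Lower quotas: North 3, South 3, East 7, West 5, Central 2, Coastal 3, Highland 2 (sum 25, leaving 4 seats).
Remainders in descending order: North 0.9193, Highland 0.8669, Coastal 0.7989, West 0.5480, East 0.4276, South 0.3741, Central 0.0652.
The surplus seats go to North, Highland, Coastal, West.

North=4; South=3; East=7; West=6; Central=2; Coastal=4; Highland=3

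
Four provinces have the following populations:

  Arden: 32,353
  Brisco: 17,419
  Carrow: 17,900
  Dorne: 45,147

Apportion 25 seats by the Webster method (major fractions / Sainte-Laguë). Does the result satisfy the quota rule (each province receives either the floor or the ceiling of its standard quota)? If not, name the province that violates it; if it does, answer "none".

none

Standard quotas: Arden 7.169, Brisco 3.860, Carrow 3.967, Dorne 10.004.
Webster allocation: Arden 7, Brisco 4, Carrow 4, Dorne 10.
Every allocation lies between the lower and upper quota.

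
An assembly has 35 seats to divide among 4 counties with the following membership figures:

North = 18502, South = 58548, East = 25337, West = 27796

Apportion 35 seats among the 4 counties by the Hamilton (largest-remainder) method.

North 5; South 16; East 7; West 7

Total 130183; standard divisor 130183/35 ≈ 3719.514.
Standard quotas: North 4.9743, South 15.7408, East 6.8119, West 7.4730.
Lower quotas: North 4, South 15, East 6, West 7 (sum 32, leaving 3 seats).
Remainders in descending order: North 0.9743, East 0.8119, South 0.7408, West 0.4730.
Largest remainders: North, East, South receive the extra seats.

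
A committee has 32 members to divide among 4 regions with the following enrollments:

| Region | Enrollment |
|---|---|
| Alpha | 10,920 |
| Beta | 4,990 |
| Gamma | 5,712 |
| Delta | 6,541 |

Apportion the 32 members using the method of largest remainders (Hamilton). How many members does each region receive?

Alpha: 12; Beta: 6; Gamma: 7; Delta: 7

Standard divisor: 28163 ÷ 32 ≈ 880.094.
Standard quotas: Alpha 12.4078, Beta 5.6699, Gamma 6.4902, Delta 7.4322.
Lower quotas: Alpha 12, Beta 5, Gamma 6, Delta 7 (sum 30, leaving 2 seats).
Remainders in descending order: Beta 0.6699, Gamma 0.4902, Delta 0.4322, Alpha 0.4078.
The surplus seats go to Beta, Gamma.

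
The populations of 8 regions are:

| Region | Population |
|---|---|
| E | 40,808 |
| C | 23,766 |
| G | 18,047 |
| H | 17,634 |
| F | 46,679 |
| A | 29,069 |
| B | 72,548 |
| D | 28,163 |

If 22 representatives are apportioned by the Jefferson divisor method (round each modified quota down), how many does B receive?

7

Standard divisor 276714/22 ≈ 12577.909; standard quotas: E 3.244, C 1.890, G 1.435, H 1.402, F 3.711, A 2.311, B 5.768, D 2.239.
Rounding down gives 3, 1, 1, 1, 3, 2, 5, 2 = 18 seats, so the divisor must be adjusted.
With modified divisor 10300: modified quotas E 3.962, C 2.307, G 1.752, H 1.712, F 4.532, A 2.822, B 7.043, D 2.734.
Rounding down: E 3, C 2, G 1, H 1, F 4, A 2, B 7, D 2 (total 22).
B receives 7.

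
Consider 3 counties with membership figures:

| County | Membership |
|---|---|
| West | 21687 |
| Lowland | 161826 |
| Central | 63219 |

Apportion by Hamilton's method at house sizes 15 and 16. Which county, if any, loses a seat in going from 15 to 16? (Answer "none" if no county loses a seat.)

none

At 15 seats: West 1, Lowland 10, Central 4.
At 16 seats: West 1, Lowland 11, Central 4.
No county's allocation decreased.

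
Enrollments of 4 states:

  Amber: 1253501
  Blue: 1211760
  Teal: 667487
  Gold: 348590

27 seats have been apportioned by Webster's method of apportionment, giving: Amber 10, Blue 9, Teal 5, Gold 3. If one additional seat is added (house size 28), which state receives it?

Blue

Priority for the next seat is population ÷ (current seats + 0.5).
Priorities: Amber 119381.048, Blue 127553.684, Teal 121361.273, Gold 99597.143.
Highest priority: Blue.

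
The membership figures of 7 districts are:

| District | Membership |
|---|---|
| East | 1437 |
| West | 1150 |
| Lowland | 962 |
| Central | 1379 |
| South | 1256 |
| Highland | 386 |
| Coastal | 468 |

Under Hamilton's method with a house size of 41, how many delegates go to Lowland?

6

Total 7038; standard divisor 7038/41 ≈ 171.659.
Standard quotas: East 8.371, West 6.699, Lowland 5.604, Central 8.033, South 7.317, Highland 2.249, Coastal 2.726.
Lower quotas: East 8, West 6, Lowland 5, Central 8, South 7, Highland 2, Coastal 2 (sum 38, leaving 3 seats).
Remainders in descending order: Coastal 0.726, West 0.699, Lowland 0.604, East 0.371, South 0.317, Highland 0.249, Central 0.033.
The surplus seats go to Coastal, West, Lowland.
Lowland receives 6.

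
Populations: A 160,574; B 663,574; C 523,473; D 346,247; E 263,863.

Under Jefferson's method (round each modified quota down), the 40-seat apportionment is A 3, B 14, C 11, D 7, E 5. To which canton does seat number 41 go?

Priority for the next seat is population ÷ (current seats + 1).
Priorities: A 40143.500, B 44238.267, C 43622.750, D 43280.875, E 43977.167.
Highest priority: B.

B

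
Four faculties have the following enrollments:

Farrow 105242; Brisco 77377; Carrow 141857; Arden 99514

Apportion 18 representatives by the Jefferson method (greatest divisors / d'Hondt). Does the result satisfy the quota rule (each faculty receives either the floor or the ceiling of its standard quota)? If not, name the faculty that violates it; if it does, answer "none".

Standard quotas: Farrow 4.468, Brisco 3.285, Carrow 6.022, Arden 4.225.
Jefferson allocation: Farrow 5, Brisco 3, Carrow 6, Arden 4.
Every allocation lies between the lower and upper quota.

none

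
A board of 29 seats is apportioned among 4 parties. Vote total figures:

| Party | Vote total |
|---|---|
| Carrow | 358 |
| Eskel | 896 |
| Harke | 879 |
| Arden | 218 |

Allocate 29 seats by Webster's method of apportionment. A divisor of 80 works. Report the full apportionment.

With modified divisor 80: modified quotas Carrow 4.475, Eskel 11.200, Harke 10.988, Arden 2.725.
Rounding to the nearest integer: Carrow 4, Eskel 11, Harke 11, Arden 3 (total 29).

Carrow: 4; Eskel: 11; Harke: 11; Arden: 3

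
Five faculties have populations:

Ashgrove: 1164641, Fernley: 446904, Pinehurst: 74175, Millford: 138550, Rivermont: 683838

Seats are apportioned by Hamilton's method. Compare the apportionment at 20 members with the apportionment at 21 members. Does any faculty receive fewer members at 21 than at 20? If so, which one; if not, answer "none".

At 20 seats: Ashgrove 9, Fernley 4, Pinehurst 1, Millford 1, Rivermont 5.
At 21 seats: Ashgrove 10, Fernley 4, Pinehurst 0, Millford 1, Rivermont 6.
Pinehurst drops from 1 to 0.

Pinehurst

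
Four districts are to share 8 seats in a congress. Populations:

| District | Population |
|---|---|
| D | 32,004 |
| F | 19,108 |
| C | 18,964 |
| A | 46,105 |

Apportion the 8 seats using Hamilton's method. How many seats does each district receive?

The standard divisor is 116181/8 ≈ 14522.625.
Standard quotas: D 2.2037, F 1.3157, C 1.3058, A 3.1747.
Lower quotas: D 2, F 1, C 1, A 3 (sum 7, leaving 1 seat).
Remainders in descending order: F 0.3157, C 0.3058, D 0.2037, A 0.1747.
The surplus seat goes to F.

D: 2; F: 2; C: 1; A: 3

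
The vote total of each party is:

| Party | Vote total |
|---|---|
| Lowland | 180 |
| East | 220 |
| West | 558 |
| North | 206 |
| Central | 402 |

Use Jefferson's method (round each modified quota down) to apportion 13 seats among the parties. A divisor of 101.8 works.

With modified divisor 101.8: modified quotas Lowland 1.768, East 2.161, West 5.481, North 2.024, Central 3.949.
Rounding down: Lowland 1, East 2, West 5, North 2, Central 3 (total 13).

Lowland 1; East 2; West 5; North 2; Central 3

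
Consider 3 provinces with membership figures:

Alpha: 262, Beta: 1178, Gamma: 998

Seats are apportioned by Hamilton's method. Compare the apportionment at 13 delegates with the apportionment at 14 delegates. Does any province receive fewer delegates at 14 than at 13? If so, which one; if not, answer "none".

Alpha

At 13 seats: Alpha 2, Beta 6, Gamma 5.
At 14 seats: Alpha 1, Beta 7, Gamma 6.
Alpha drops from 2 to 1.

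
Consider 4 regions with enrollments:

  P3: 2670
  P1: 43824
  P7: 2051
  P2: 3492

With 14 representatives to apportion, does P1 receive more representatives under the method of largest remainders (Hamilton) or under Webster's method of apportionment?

Hamilton

Hamilton: P3 1, P1 12, P7 0, P2 1.
Webster: P3 1, P1 11, P7 1, P2 1.
P1 gets 12 under Hamilton and 11 under Webster.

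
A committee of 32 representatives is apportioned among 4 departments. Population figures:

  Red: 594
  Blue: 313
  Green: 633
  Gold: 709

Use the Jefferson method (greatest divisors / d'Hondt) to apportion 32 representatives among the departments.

Red 9; Blue 4; Green 9; Gold 10

Standard divisor 2249/32 ≈ 70.281; standard quotas: Red 8.452, Blue 4.454, Green 9.007, Gold 10.088.
Rounding down gives 8, 4, 9, 10 = 31 seats, so the divisor must be adjusted.
With modified divisor 65: modified quotas Red 9.138, Blue 4.815, Green 9.738, Gold 10.908.
Rounding down: Red 9, Blue 4, Green 9, Gold 10 (total 32).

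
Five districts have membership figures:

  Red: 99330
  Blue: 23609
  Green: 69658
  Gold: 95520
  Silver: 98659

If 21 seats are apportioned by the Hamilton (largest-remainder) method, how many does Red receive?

6

The standard divisor is 386776/21 ≈ 18417.905.
Standard quotas: Red 5.3931, Blue 1.2819, Green 3.7821, Gold 5.1863, Silver 5.3567.
Lower quotas: Red 5, Blue 1, Green 3, Gold 5, Silver 5 (sum 19, leaving 2 seats).
Remainders in descending order: Green 0.7821, Red 0.3931, Silver 0.3567, Blue 0.2819, Gold 0.1863.
Largest remainders: Green, Red receive the extra seats.
Red receives 6.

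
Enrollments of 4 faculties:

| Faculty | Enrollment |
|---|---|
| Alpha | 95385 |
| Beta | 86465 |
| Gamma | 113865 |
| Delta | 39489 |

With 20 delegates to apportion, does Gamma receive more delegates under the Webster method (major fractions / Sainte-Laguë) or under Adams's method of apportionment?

Webster: Alpha 6, Beta 5, Gamma 7, Delta 2.
Adams: Alpha 6, Beta 5, Gamma 6, Delta 3.
Gamma gets 7 under Webster and 6 under Adams.

Webster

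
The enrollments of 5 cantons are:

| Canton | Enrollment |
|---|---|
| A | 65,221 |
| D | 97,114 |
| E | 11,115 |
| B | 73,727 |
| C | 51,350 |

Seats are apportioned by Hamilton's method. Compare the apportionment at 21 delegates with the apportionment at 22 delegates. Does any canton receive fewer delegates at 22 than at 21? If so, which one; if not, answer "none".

none

At 21 seats: A 4, D 7, E 1, B 5, C 4.
At 22 seats: A 5, D 7, E 1, B 5, C 4.
No canton's allocation decreased.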